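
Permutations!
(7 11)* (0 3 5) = (0 3 5)(7 11) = [3, 1, 2, 5, 4, 0, 6, 11, 8, 9, 10, 7]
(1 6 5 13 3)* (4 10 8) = (1 6 5 13 3)(4 10 8) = [0, 6, 2, 1, 10, 13, 5, 7, 4, 9, 8, 11, 12, 3]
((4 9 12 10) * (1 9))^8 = (1 10 9 4 12) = ((1 9 12 10 4))^8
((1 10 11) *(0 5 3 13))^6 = ((0 5 3 13)(1 10 11))^6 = (0 3)(5 13)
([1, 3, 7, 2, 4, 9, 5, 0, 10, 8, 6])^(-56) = (0 7 2 3 1)(5 6 10 8 9)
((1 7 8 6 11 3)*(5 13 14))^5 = ((1 7 8 6 11 3)(5 13 14))^5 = (1 3 11 6 8 7)(5 14 13)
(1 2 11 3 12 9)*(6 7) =[0, 2, 11, 12, 4, 5, 7, 6, 8, 1, 10, 3, 9] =(1 2 11 3 12 9)(6 7)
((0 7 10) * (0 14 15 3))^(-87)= ((0 7 10 14 15 3))^(-87)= (0 14)(3 10)(7 15)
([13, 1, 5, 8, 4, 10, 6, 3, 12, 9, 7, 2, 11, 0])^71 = [13, 1, 11, 7, 4, 2, 6, 10, 3, 9, 5, 12, 8, 0]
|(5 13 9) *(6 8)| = |(5 13 9)(6 8)| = 6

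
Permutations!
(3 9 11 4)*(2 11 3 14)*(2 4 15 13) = [0, 1, 11, 9, 14, 5, 6, 7, 8, 3, 10, 15, 12, 2, 4, 13] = (2 11 15 13)(3 9)(4 14)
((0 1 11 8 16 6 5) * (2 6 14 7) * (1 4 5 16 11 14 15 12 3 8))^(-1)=(0 5 4)(1 11 8 3 12 15 16 6 2 7 14)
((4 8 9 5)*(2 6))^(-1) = ((2 6)(4 8 9 5))^(-1) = (2 6)(4 5 9 8)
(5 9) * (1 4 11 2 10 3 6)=(1 4 11 2 10 3 6)(5 9)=[0, 4, 10, 6, 11, 9, 1, 7, 8, 5, 3, 2]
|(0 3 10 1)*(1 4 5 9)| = 7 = |(0 3 10 4 5 9 1)|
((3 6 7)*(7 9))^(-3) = ((3 6 9 7))^(-3) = (3 6 9 7)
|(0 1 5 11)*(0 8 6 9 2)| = |(0 1 5 11 8 6 9 2)| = 8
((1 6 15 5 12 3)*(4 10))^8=((1 6 15 5 12 3)(4 10))^8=(1 15 12)(3 6 5)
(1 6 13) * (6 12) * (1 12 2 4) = (1 2 4)(6 13 12) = [0, 2, 4, 3, 1, 5, 13, 7, 8, 9, 10, 11, 6, 12]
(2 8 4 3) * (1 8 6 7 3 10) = [0, 8, 6, 2, 10, 5, 7, 3, 4, 9, 1] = (1 8 4 10)(2 6 7 3)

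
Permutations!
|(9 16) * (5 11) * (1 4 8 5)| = |(1 4 8 5 11)(9 16)| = 10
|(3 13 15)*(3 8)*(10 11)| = 4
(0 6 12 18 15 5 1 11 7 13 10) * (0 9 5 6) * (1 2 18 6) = (1 11 7 13 10 9 5 2 18 15)(6 12) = [0, 11, 18, 3, 4, 2, 12, 13, 8, 5, 9, 7, 6, 10, 14, 1, 16, 17, 15]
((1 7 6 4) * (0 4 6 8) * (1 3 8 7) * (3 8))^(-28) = (0 8 4)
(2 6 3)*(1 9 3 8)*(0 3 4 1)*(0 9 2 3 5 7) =[5, 2, 6, 3, 1, 7, 8, 0, 9, 4] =(0 5 7)(1 2 6 8 9 4)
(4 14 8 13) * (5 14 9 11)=(4 9 11 5 14 8 13)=[0, 1, 2, 3, 9, 14, 6, 7, 13, 11, 10, 5, 12, 4, 8]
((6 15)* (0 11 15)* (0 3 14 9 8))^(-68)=(0 3)(6 8)(9 15)(11 14)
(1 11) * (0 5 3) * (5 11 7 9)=(0 11 1 7 9 5 3)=[11, 7, 2, 0, 4, 3, 6, 9, 8, 5, 10, 1]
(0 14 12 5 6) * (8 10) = [14, 1, 2, 3, 4, 6, 0, 7, 10, 9, 8, 11, 5, 13, 12] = (0 14 12 5 6)(8 10)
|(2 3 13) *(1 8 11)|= 3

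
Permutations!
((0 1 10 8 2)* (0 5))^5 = ((0 1 10 8 2 5))^5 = (0 5 2 8 10 1)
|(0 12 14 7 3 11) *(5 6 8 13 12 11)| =|(0 11)(3 5 6 8 13 12 14 7)| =8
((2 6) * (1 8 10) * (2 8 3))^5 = ((1 3 2 6 8 10))^5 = (1 10 8 6 2 3)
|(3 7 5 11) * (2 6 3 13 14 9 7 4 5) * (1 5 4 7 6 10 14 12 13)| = 42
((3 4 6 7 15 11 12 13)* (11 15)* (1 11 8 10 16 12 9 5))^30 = ((1 11 9 5)(3 4 6 7 8 10 16 12 13))^30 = (1 9)(3 7 16)(4 8 12)(5 11)(6 10 13)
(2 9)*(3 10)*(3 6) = (2 9)(3 10 6) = [0, 1, 9, 10, 4, 5, 3, 7, 8, 2, 6]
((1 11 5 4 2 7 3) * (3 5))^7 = ((1 11 3)(2 7 5 4))^7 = (1 11 3)(2 4 5 7)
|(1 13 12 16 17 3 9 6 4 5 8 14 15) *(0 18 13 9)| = |(0 18 13 12 16 17 3)(1 9 6 4 5 8 14 15)| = 56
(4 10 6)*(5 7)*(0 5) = (0 5 7)(4 10 6) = [5, 1, 2, 3, 10, 7, 4, 0, 8, 9, 6]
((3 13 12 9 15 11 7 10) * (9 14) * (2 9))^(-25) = ((2 9 15 11 7 10 3 13 12 14))^(-25) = (2 10)(3 9)(7 14)(11 12)(13 15)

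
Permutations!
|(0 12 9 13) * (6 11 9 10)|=|(0 12 10 6 11 9 13)|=7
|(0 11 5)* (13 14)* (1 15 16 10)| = |(0 11 5)(1 15 16 10)(13 14)| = 12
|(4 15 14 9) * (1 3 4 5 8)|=|(1 3 4 15 14 9 5 8)|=8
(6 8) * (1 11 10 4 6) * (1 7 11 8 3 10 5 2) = (1 8 7 11 5 2)(3 10 4 6) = [0, 8, 1, 10, 6, 2, 3, 11, 7, 9, 4, 5]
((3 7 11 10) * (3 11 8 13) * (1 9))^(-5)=((1 9)(3 7 8 13)(10 11))^(-5)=(1 9)(3 13 8 7)(10 11)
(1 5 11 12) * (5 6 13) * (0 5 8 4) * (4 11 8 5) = (0 4)(1 6 13 5 8 11 12) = [4, 6, 2, 3, 0, 8, 13, 7, 11, 9, 10, 12, 1, 5]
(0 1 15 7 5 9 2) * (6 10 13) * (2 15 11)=[1, 11, 0, 3, 4, 9, 10, 5, 8, 15, 13, 2, 12, 6, 14, 7]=(0 1 11 2)(5 9 15 7)(6 10 13)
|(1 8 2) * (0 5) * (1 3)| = 4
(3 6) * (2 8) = [0, 1, 8, 6, 4, 5, 3, 7, 2] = (2 8)(3 6)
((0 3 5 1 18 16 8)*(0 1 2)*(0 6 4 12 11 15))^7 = (0 11 4 2 3 15 12 6 5)(1 8 16 18)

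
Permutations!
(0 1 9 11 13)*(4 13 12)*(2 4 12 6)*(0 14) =[1, 9, 4, 3, 13, 5, 2, 7, 8, 11, 10, 6, 12, 14, 0] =(0 1 9 11 6 2 4 13 14)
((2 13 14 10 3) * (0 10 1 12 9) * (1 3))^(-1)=(0 9 12 1 10)(2 3 14 13)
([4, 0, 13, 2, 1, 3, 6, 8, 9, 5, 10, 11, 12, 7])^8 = [1, 4, 13, 2, 0, 3, 6, 8, 9, 5, 10, 11, 12, 7]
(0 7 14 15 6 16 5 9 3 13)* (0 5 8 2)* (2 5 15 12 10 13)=(0 7 14 12 10 13 15 6 16 8 5 9 3 2)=[7, 1, 0, 2, 4, 9, 16, 14, 5, 3, 13, 11, 10, 15, 12, 6, 8]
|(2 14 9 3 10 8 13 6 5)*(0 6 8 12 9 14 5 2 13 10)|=|(14)(0 6 2 5 13 8 10 12 9 3)|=10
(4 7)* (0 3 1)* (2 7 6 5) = [3, 0, 7, 1, 6, 2, 5, 4] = (0 3 1)(2 7 4 6 5)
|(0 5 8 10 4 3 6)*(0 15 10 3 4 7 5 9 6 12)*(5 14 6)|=|(0 9 5 8 3 12)(6 15 10 7 14)|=30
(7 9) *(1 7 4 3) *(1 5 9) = (1 7)(3 5 9 4) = [0, 7, 2, 5, 3, 9, 6, 1, 8, 4]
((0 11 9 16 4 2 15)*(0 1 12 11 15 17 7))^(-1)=(0 7 17 2 4 16 9 11 12 1 15)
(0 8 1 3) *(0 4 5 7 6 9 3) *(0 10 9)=(0 8 1 10 9 3 4 5 7 6)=[8, 10, 2, 4, 5, 7, 0, 6, 1, 3, 9]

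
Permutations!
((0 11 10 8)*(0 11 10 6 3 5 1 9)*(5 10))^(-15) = (11)(0 5 1 9) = ((0 5 1 9)(3 10 8 11 6))^(-15)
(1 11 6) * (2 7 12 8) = (1 11 6)(2 7 12 8) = [0, 11, 7, 3, 4, 5, 1, 12, 2, 9, 10, 6, 8]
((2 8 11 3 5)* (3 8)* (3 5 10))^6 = (11)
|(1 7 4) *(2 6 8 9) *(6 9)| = 6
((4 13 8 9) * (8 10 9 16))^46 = ((4 13 10 9)(8 16))^46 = (16)(4 10)(9 13)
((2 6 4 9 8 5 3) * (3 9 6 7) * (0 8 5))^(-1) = ((0 8)(2 7 3)(4 6)(5 9))^(-1) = (0 8)(2 3 7)(4 6)(5 9)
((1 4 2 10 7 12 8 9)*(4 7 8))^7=(1 9 8 10 2 4 12 7)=((1 7 12 4 2 10 8 9))^7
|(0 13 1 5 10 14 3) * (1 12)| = |(0 13 12 1 5 10 14 3)| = 8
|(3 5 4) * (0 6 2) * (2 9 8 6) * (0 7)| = |(0 2 7)(3 5 4)(6 9 8)| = 3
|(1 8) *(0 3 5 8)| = 5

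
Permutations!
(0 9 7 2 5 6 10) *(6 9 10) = [10, 1, 5, 3, 4, 9, 6, 2, 8, 7, 0] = (0 10)(2 5 9 7)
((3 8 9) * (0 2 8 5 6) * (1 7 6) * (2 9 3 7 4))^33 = ((0 9 7 6)(1 4 2 8 3 5))^33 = (0 9 7 6)(1 8)(2 5)(3 4)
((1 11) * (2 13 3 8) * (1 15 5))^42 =(1 15)(2 3)(5 11)(8 13)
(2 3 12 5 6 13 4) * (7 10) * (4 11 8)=(2 3 12 5 6 13 11 8 4)(7 10)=[0, 1, 3, 12, 2, 6, 13, 10, 4, 9, 7, 8, 5, 11]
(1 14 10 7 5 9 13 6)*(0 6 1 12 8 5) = [6, 14, 2, 3, 4, 9, 12, 0, 5, 13, 7, 11, 8, 1, 10] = (0 6 12 8 5 9 13 1 14 10 7)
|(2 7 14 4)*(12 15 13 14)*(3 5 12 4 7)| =9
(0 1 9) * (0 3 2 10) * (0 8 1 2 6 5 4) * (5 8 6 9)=(0 2 10 6 8 1 5 4)(3 9)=[2, 5, 10, 9, 0, 4, 8, 7, 1, 3, 6]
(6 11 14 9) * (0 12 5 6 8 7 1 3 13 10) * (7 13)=(0 12 5 6 11 14 9 8 13 10)(1 3 7)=[12, 3, 2, 7, 4, 6, 11, 1, 13, 8, 0, 14, 5, 10, 9]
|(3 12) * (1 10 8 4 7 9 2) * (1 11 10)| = 14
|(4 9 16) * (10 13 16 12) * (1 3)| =|(1 3)(4 9 12 10 13 16)| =6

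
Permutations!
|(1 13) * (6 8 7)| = |(1 13)(6 8 7)| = 6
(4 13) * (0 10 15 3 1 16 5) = (0 10 15 3 1 16 5)(4 13) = [10, 16, 2, 1, 13, 0, 6, 7, 8, 9, 15, 11, 12, 4, 14, 3, 5]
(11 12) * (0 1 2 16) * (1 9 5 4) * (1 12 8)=(0 9 5 4 12 11 8 1 2 16)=[9, 2, 16, 3, 12, 4, 6, 7, 1, 5, 10, 8, 11, 13, 14, 15, 0]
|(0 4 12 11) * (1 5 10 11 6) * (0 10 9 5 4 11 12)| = |(0 11 10 12 6 1 4)(5 9)| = 14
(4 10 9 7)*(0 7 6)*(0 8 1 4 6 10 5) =[7, 4, 2, 3, 5, 0, 8, 6, 1, 10, 9] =(0 7 6 8 1 4 5)(9 10)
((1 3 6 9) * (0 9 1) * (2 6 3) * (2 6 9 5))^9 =((0 5 2 9)(1 6))^9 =(0 5 2 9)(1 6)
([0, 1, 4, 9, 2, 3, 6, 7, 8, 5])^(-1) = (2 4)(3 5 9)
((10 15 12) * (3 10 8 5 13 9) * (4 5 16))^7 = ((3 10 15 12 8 16 4 5 13 9))^7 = (3 5 8 10 13 16 15 9 4 12)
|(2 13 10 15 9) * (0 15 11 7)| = |(0 15 9 2 13 10 11 7)| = 8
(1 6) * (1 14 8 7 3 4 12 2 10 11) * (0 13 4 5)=(0 13 4 12 2 10 11 1 6 14 8 7 3 5)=[13, 6, 10, 5, 12, 0, 14, 3, 7, 9, 11, 1, 2, 4, 8]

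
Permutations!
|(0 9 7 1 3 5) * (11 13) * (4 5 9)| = |(0 4 5)(1 3 9 7)(11 13)| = 12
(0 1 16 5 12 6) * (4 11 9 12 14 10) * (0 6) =(0 1 16 5 14 10 4 11 9 12) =[1, 16, 2, 3, 11, 14, 6, 7, 8, 12, 4, 9, 0, 13, 10, 15, 5]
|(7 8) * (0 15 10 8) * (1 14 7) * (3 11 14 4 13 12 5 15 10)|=13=|(0 10 8 1 4 13 12 5 15 3 11 14 7)|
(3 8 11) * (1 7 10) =(1 7 10)(3 8 11) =[0, 7, 2, 8, 4, 5, 6, 10, 11, 9, 1, 3]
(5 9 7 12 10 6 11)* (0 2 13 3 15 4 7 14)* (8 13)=[2, 1, 8, 15, 7, 9, 11, 12, 13, 14, 6, 5, 10, 3, 0, 4]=(0 2 8 13 3 15 4 7 12 10 6 11 5 9 14)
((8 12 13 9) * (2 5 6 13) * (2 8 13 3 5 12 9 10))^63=(2 9)(8 10)(12 13)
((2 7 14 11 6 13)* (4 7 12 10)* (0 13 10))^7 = (0 12 2 13)(4 7 14 11 6 10)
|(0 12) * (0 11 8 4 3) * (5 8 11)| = |(0 12 5 8 4 3)| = 6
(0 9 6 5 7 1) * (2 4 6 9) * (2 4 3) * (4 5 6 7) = (9)(0 5 4 7 1)(2 3) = [5, 0, 3, 2, 7, 4, 6, 1, 8, 9]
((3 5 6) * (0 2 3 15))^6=((0 2 3 5 6 15))^6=(15)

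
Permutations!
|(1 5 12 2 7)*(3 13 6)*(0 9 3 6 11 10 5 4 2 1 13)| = 9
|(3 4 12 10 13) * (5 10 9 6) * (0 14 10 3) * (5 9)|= |(0 14 10 13)(3 4 12 5)(6 9)|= 4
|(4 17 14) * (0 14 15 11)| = 6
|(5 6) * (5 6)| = 1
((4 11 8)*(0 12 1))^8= (0 1 12)(4 8 11)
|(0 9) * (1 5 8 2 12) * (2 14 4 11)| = |(0 9)(1 5 8 14 4 11 2 12)| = 8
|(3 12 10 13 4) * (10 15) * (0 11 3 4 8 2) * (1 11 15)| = |(0 15 10 13 8 2)(1 11 3 12)| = 12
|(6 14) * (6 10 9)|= |(6 14 10 9)|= 4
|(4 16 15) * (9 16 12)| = 5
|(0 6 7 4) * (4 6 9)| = 6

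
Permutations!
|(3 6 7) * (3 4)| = 4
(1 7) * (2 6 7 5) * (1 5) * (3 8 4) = (2 6 7 5)(3 8 4) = [0, 1, 6, 8, 3, 2, 7, 5, 4]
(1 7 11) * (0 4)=(0 4)(1 7 11)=[4, 7, 2, 3, 0, 5, 6, 11, 8, 9, 10, 1]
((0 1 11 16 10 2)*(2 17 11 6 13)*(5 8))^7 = (0 6 2 1 13)(5 8)(10 16 11 17)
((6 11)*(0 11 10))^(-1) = ((0 11 6 10))^(-1) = (0 10 6 11)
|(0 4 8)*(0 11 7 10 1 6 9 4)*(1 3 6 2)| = 8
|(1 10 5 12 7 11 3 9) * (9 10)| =|(1 9)(3 10 5 12 7 11)| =6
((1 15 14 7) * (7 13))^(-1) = ((1 15 14 13 7))^(-1) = (1 7 13 14 15)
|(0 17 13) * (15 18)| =|(0 17 13)(15 18)| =6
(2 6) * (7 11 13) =(2 6)(7 11 13) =[0, 1, 6, 3, 4, 5, 2, 11, 8, 9, 10, 13, 12, 7]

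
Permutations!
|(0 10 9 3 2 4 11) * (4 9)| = 12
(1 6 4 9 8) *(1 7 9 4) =[0, 6, 2, 3, 4, 5, 1, 9, 7, 8] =(1 6)(7 9 8)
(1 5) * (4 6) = [0, 5, 2, 3, 6, 1, 4] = (1 5)(4 6)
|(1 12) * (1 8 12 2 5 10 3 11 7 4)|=|(1 2 5 10 3 11 7 4)(8 12)|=8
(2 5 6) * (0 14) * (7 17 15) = (0 14)(2 5 6)(7 17 15) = [14, 1, 5, 3, 4, 6, 2, 17, 8, 9, 10, 11, 12, 13, 0, 7, 16, 15]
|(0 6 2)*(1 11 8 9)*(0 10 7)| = |(0 6 2 10 7)(1 11 8 9)| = 20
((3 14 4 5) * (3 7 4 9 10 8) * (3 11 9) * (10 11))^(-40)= (14)(4 7 5)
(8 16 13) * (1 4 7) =[0, 4, 2, 3, 7, 5, 6, 1, 16, 9, 10, 11, 12, 8, 14, 15, 13] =(1 4 7)(8 16 13)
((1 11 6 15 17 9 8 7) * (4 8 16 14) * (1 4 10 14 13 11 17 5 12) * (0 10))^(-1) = ((0 10 14)(1 17 9 16 13 11 6 15 5 12)(4 8 7))^(-1) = (0 14 10)(1 12 5 15 6 11 13 16 9 17)(4 7 8)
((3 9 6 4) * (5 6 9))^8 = (9)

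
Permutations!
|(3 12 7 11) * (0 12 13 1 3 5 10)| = 6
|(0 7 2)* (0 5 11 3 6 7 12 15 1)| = 12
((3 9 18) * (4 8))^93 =((3 9 18)(4 8))^93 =(18)(4 8)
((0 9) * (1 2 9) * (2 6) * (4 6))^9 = (0 6)(1 2)(4 9) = ((0 1 4 6 2 9))^9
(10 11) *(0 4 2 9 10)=(0 4 2 9 10 11)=[4, 1, 9, 3, 2, 5, 6, 7, 8, 10, 11, 0]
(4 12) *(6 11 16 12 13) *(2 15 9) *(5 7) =(2 15 9)(4 13 6 11 16 12)(5 7) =[0, 1, 15, 3, 13, 7, 11, 5, 8, 2, 10, 16, 4, 6, 14, 9, 12]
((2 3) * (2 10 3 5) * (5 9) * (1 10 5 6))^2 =(1 3 2 6 10 5 9)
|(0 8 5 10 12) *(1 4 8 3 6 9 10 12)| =|(0 3 6 9 10 1 4 8 5 12)| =10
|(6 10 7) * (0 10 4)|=5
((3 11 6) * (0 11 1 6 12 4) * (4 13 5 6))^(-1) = ((0 11 12 13 5 6 3 1 4))^(-1) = (0 4 1 3 6 5 13 12 11)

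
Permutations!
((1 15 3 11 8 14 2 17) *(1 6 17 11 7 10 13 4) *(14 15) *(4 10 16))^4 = ((1 14 2 11 8 15 3 7 16 4)(6 17)(10 13))^4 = (17)(1 8 16 2 3)(4 11 7 14 15)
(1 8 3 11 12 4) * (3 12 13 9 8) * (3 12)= (1 12 4)(3 11 13 9 8)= [0, 12, 2, 11, 1, 5, 6, 7, 3, 8, 10, 13, 4, 9]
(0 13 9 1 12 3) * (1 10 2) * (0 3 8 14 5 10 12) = (0 13 9 12 8 14 5 10 2 1) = [13, 0, 1, 3, 4, 10, 6, 7, 14, 12, 2, 11, 8, 9, 5]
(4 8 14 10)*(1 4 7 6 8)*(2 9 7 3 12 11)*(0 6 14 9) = (0 6 8 9 7 14 10 3 12 11 2)(1 4) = [6, 4, 0, 12, 1, 5, 8, 14, 9, 7, 3, 2, 11, 13, 10]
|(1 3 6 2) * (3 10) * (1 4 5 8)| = |(1 10 3 6 2 4 5 8)| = 8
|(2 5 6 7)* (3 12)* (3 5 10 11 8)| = 9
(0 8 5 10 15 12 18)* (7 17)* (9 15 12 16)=[8, 1, 2, 3, 4, 10, 6, 17, 5, 15, 12, 11, 18, 13, 14, 16, 9, 7, 0]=(0 8 5 10 12 18)(7 17)(9 15 16)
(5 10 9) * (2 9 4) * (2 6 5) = (2 9)(4 6 5 10) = [0, 1, 9, 3, 6, 10, 5, 7, 8, 2, 4]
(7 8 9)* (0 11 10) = (0 11 10)(7 8 9) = [11, 1, 2, 3, 4, 5, 6, 8, 9, 7, 0, 10]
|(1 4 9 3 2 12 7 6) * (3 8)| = |(1 4 9 8 3 2 12 7 6)| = 9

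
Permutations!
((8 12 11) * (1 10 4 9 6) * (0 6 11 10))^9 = (4 8)(9 12)(10 11) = ((0 6 1)(4 9 11 8 12 10))^9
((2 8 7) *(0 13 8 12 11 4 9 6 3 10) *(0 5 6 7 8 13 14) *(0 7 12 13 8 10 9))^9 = (0 3 13 4 6 2 11 5 7 12 10 14 9 8)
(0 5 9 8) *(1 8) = [5, 8, 2, 3, 4, 9, 6, 7, 0, 1] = (0 5 9 1 8)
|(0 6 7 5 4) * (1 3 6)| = |(0 1 3 6 7 5 4)| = 7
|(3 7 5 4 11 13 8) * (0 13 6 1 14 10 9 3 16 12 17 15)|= |(0 13 8 16 12 17 15)(1 14 10 9 3 7 5 4 11 6)|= 70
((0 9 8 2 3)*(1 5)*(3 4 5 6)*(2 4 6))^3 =((0 9 8 4 5 1 2 6 3))^3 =(0 4 2)(1 3 8)(5 6 9)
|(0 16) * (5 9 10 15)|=|(0 16)(5 9 10 15)|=4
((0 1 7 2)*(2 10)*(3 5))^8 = ((0 1 7 10 2)(3 5))^8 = (0 10 1 2 7)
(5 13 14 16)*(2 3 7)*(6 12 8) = [0, 1, 3, 7, 4, 13, 12, 2, 6, 9, 10, 11, 8, 14, 16, 15, 5] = (2 3 7)(5 13 14 16)(6 12 8)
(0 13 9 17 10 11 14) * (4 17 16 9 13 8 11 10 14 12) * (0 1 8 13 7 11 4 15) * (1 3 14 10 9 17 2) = (0 13 7 11 12 15)(1 8 4 2)(3 14)(9 16 17 10) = [13, 8, 1, 14, 2, 5, 6, 11, 4, 16, 9, 12, 15, 7, 3, 0, 17, 10]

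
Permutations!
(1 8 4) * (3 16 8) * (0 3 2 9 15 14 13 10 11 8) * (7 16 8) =[3, 2, 9, 8, 1, 5, 6, 16, 4, 15, 11, 7, 12, 10, 13, 14, 0] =(0 3 8 4 1 2 9 15 14 13 10 11 7 16)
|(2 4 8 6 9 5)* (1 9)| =|(1 9 5 2 4 8 6)| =7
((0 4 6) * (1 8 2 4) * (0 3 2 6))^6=((0 1 8 6 3 2 4))^6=(0 4 2 3 6 8 1)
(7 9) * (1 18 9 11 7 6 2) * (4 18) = (1 4 18 9 6 2)(7 11) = [0, 4, 1, 3, 18, 5, 2, 11, 8, 6, 10, 7, 12, 13, 14, 15, 16, 17, 9]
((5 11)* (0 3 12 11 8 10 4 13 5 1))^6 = (0 3 12 11 1)(4 13 5 8 10)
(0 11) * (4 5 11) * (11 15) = (0 4 5 15 11) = [4, 1, 2, 3, 5, 15, 6, 7, 8, 9, 10, 0, 12, 13, 14, 11]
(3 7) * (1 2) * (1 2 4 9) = [0, 4, 2, 7, 9, 5, 6, 3, 8, 1] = (1 4 9)(3 7)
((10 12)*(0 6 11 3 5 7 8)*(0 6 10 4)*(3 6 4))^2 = ((0 10 12 3 5 7 8 4)(6 11))^2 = (0 12 5 8)(3 7 4 10)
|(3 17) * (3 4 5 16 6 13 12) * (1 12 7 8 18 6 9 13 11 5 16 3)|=|(1 12)(3 17 4 16 9 13 7 8 18 6 11 5)|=12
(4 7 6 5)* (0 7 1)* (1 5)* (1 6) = (0 7 1)(4 5) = [7, 0, 2, 3, 5, 4, 6, 1]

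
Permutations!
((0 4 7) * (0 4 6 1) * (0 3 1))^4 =((0 6)(1 3)(4 7))^4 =(7)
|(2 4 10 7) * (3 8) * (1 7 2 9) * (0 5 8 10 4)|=6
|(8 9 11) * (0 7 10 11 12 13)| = |(0 7 10 11 8 9 12 13)| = 8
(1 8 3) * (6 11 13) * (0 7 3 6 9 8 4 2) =[7, 4, 0, 1, 2, 5, 11, 3, 6, 8, 10, 13, 12, 9] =(0 7 3 1 4 2)(6 11 13 9 8)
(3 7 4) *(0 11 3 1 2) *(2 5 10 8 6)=(0 11 3 7 4 1 5 10 8 6 2)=[11, 5, 0, 7, 1, 10, 2, 4, 6, 9, 8, 3]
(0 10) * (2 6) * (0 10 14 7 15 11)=(0 14 7 15 11)(2 6)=[14, 1, 6, 3, 4, 5, 2, 15, 8, 9, 10, 0, 12, 13, 7, 11]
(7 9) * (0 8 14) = (0 8 14)(7 9) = [8, 1, 2, 3, 4, 5, 6, 9, 14, 7, 10, 11, 12, 13, 0]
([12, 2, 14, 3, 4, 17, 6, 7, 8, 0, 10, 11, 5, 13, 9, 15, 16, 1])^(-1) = [9, 17, 1, 3, 4, 12, 6, 7, 8, 14, 10, 11, 0, 13, 2, 15, 16, 5]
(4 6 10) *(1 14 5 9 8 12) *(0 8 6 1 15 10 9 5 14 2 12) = [8, 2, 12, 3, 1, 5, 9, 7, 0, 6, 4, 11, 15, 13, 14, 10] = (0 8)(1 2 12 15 10 4)(6 9)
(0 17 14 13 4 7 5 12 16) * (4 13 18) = (0 17 14 18 4 7 5 12 16) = [17, 1, 2, 3, 7, 12, 6, 5, 8, 9, 10, 11, 16, 13, 18, 15, 0, 14, 4]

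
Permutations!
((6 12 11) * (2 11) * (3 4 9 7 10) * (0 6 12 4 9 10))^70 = ((0 6 4 10 3 9 7)(2 11 12))^70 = (2 11 12)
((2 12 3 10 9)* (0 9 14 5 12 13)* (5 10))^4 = ((0 9 2 13)(3 5 12)(10 14))^4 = (14)(3 5 12)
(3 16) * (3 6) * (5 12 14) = (3 16 6)(5 12 14) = [0, 1, 2, 16, 4, 12, 3, 7, 8, 9, 10, 11, 14, 13, 5, 15, 6]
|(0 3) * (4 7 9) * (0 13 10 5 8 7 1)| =10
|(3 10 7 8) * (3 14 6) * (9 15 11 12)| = |(3 10 7 8 14 6)(9 15 11 12)| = 12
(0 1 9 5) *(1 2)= [2, 9, 1, 3, 4, 0, 6, 7, 8, 5]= (0 2 1 9 5)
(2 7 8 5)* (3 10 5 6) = (2 7 8 6 3 10 5) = [0, 1, 7, 10, 4, 2, 3, 8, 6, 9, 5]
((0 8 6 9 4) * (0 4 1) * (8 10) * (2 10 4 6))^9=((0 4 6 9 1)(2 10 8))^9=(10)(0 1 9 6 4)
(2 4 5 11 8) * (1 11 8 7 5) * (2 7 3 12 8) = (1 11 3 12 8 7 5 2 4) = [0, 11, 4, 12, 1, 2, 6, 5, 7, 9, 10, 3, 8]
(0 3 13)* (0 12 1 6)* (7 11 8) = (0 3 13 12 1 6)(7 11 8) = [3, 6, 2, 13, 4, 5, 0, 11, 7, 9, 10, 8, 1, 12]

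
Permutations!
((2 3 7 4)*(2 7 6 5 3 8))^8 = ((2 8)(3 6 5)(4 7))^8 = (8)(3 5 6)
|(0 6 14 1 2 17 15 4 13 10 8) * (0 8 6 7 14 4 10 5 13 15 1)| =12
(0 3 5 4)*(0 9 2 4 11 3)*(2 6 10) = [0, 1, 4, 5, 9, 11, 10, 7, 8, 6, 2, 3] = (2 4 9 6 10)(3 5 11)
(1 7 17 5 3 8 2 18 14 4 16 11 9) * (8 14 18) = [0, 7, 8, 14, 16, 3, 6, 17, 2, 1, 10, 9, 12, 13, 4, 15, 11, 5, 18] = (18)(1 7 17 5 3 14 4 16 11 9)(2 8)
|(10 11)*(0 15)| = 2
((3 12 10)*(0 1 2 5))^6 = ((0 1 2 5)(3 12 10))^6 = (12)(0 2)(1 5)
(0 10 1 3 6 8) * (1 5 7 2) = [10, 3, 1, 6, 4, 7, 8, 2, 0, 9, 5] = (0 10 5 7 2 1 3 6 8)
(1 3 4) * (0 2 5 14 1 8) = (0 2 5 14 1 3 4 8) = [2, 3, 5, 4, 8, 14, 6, 7, 0, 9, 10, 11, 12, 13, 1]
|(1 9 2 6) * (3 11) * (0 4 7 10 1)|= 8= |(0 4 7 10 1 9 2 6)(3 11)|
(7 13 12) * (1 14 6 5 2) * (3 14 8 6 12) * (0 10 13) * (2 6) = (0 10 13 3 14 12 7)(1 8 2)(5 6) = [10, 8, 1, 14, 4, 6, 5, 0, 2, 9, 13, 11, 7, 3, 12]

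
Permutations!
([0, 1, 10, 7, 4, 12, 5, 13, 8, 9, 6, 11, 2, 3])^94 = [0, 1, 12, 7, 4, 6, 10, 13, 8, 9, 2, 11, 5, 3]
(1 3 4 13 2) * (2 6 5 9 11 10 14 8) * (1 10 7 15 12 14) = (1 3 4 13 6 5 9 11 7 15 12 14 8 2 10) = [0, 3, 10, 4, 13, 9, 5, 15, 2, 11, 1, 7, 14, 6, 8, 12]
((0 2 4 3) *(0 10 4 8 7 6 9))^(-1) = (0 9 6 7 8 2)(3 4 10)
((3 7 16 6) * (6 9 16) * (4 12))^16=(16)(3 7 6)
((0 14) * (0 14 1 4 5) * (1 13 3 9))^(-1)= ((14)(0 13 3 9 1 4 5))^(-1)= (14)(0 5 4 1 9 3 13)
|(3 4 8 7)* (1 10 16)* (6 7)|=15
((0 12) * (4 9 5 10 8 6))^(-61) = (0 12)(4 6 8 10 5 9)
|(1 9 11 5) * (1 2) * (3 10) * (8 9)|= |(1 8 9 11 5 2)(3 10)|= 6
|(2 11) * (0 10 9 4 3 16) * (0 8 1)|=8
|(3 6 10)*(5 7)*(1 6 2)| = 10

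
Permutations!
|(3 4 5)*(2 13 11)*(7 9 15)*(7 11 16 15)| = |(2 13 16 15 11)(3 4 5)(7 9)| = 30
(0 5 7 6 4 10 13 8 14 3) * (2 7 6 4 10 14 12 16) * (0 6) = [5, 1, 7, 6, 14, 0, 10, 4, 12, 9, 13, 11, 16, 8, 3, 15, 2] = (0 5)(2 7 4 14 3 6 10 13 8 12 16)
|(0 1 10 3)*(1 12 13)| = 6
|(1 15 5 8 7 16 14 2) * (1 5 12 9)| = 12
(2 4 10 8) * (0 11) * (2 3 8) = (0 11)(2 4 10)(3 8) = [11, 1, 4, 8, 10, 5, 6, 7, 3, 9, 2, 0]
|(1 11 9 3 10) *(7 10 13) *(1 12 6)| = |(1 11 9 3 13 7 10 12 6)| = 9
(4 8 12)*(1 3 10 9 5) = (1 3 10 9 5)(4 8 12) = [0, 3, 2, 10, 8, 1, 6, 7, 12, 5, 9, 11, 4]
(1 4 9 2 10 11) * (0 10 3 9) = (0 10 11 1 4)(2 3 9) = [10, 4, 3, 9, 0, 5, 6, 7, 8, 2, 11, 1]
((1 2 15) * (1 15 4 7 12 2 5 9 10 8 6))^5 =(15)(1 6 8 10 9 5)(2 4 7 12)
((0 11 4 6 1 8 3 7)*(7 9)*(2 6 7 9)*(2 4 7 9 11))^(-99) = (0 2 6 1 8 3 4 9 11 7)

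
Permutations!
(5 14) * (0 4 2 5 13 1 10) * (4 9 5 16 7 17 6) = [9, 10, 16, 3, 2, 14, 4, 17, 8, 5, 0, 11, 12, 1, 13, 15, 7, 6] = (0 9 5 14 13 1 10)(2 16 7 17 6 4)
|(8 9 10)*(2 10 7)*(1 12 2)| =7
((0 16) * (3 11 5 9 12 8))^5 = ((0 16)(3 11 5 9 12 8))^5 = (0 16)(3 8 12 9 5 11)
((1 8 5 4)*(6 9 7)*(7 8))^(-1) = ((1 7 6 9 8 5 4))^(-1) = (1 4 5 8 9 6 7)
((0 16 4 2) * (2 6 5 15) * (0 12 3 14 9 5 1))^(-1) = (0 1 6 4 16)(2 15 5 9 14 3 12)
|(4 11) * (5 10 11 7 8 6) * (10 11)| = 6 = |(4 7 8 6 5 11)|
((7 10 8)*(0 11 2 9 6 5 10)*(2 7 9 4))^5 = ((0 11 7)(2 4)(5 10 8 9 6))^5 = (0 7 11)(2 4)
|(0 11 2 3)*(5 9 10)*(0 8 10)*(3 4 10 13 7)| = |(0 11 2 4 10 5 9)(3 8 13 7)| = 28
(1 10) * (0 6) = (0 6)(1 10) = [6, 10, 2, 3, 4, 5, 0, 7, 8, 9, 1]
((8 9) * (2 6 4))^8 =((2 6 4)(8 9))^8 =(9)(2 4 6)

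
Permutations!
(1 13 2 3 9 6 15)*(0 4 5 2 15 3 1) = [4, 13, 1, 9, 5, 2, 3, 7, 8, 6, 10, 11, 12, 15, 14, 0] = (0 4 5 2 1 13 15)(3 9 6)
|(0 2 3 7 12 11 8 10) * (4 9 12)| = 10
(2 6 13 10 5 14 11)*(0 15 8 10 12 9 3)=(0 15 8 10 5 14 11 2 6 13 12 9 3)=[15, 1, 6, 0, 4, 14, 13, 7, 10, 3, 5, 2, 9, 12, 11, 8]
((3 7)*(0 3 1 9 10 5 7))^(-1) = (0 3)(1 7 5 10 9)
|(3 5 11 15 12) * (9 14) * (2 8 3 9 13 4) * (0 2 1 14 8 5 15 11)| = |(0 2 5)(1 14 13 4)(3 15 12 9 8)| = 60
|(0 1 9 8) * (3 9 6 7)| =|(0 1 6 7 3 9 8)| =7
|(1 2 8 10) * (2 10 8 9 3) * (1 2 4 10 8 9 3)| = 12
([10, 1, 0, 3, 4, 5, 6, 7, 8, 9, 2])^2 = [2, 1, 10, 3, 4, 5, 6, 7, 8, 9, 0]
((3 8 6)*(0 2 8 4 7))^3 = (0 6 7 8 4 2 3)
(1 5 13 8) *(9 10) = [0, 5, 2, 3, 4, 13, 6, 7, 1, 10, 9, 11, 12, 8] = (1 5 13 8)(9 10)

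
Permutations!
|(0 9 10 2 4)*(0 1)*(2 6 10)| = 10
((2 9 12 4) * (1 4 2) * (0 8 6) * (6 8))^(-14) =(2 9 12)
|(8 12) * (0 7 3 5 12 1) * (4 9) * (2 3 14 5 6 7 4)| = |(0 4 9 2 3 6 7 14 5 12 8 1)| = 12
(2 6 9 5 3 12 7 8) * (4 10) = [0, 1, 6, 12, 10, 3, 9, 8, 2, 5, 4, 11, 7] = (2 6 9 5 3 12 7 8)(4 10)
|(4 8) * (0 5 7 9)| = |(0 5 7 9)(4 8)| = 4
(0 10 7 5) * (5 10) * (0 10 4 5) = (4 5 10 7) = [0, 1, 2, 3, 5, 10, 6, 4, 8, 9, 7]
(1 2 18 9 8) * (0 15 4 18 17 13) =[15, 2, 17, 3, 18, 5, 6, 7, 1, 8, 10, 11, 12, 0, 14, 4, 16, 13, 9] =(0 15 4 18 9 8 1 2 17 13)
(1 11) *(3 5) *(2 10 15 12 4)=(1 11)(2 10 15 12 4)(3 5)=[0, 11, 10, 5, 2, 3, 6, 7, 8, 9, 15, 1, 4, 13, 14, 12]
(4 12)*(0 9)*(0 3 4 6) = [9, 1, 2, 4, 12, 5, 0, 7, 8, 3, 10, 11, 6] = (0 9 3 4 12 6)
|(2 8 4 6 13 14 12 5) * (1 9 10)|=24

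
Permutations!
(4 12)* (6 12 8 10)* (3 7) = (3 7)(4 8 10 6 12) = [0, 1, 2, 7, 8, 5, 12, 3, 10, 9, 6, 11, 4]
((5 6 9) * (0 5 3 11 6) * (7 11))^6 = (3 7 11 6 9)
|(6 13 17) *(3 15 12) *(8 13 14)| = |(3 15 12)(6 14 8 13 17)| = 15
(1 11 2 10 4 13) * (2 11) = (1 2 10 4 13) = [0, 2, 10, 3, 13, 5, 6, 7, 8, 9, 4, 11, 12, 1]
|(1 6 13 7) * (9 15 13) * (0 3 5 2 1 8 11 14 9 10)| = 7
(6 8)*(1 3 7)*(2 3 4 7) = (1 4 7)(2 3)(6 8) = [0, 4, 3, 2, 7, 5, 8, 1, 6]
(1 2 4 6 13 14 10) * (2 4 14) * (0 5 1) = (0 5 1 4 6 13 2 14 10) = [5, 4, 14, 3, 6, 1, 13, 7, 8, 9, 0, 11, 12, 2, 10]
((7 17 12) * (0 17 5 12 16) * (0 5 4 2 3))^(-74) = ((0 17 16 5 12 7 4 2 3))^(-74) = (0 2 7 5 17 3 4 12 16)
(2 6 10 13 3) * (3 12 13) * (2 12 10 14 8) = (2 6 14 8)(3 12 13 10) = [0, 1, 6, 12, 4, 5, 14, 7, 2, 9, 3, 11, 13, 10, 8]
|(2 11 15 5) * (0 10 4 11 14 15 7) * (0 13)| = 12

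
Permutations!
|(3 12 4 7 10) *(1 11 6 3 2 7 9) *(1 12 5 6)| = 6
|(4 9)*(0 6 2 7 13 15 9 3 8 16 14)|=12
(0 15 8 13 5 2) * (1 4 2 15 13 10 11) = (0 13 5 15 8 10 11 1 4 2) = [13, 4, 0, 3, 2, 15, 6, 7, 10, 9, 11, 1, 12, 5, 14, 8]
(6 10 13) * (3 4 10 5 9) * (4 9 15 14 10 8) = [0, 1, 2, 9, 8, 15, 5, 7, 4, 3, 13, 11, 12, 6, 10, 14] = (3 9)(4 8)(5 15 14 10 13 6)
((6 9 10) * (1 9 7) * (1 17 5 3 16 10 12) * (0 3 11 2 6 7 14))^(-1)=((0 3 16 10 7 17 5 11 2 6 14)(1 9 12))^(-1)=(0 14 6 2 11 5 17 7 10 16 3)(1 12 9)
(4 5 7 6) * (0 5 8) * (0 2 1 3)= (0 5 7 6 4 8 2 1 3)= [5, 3, 1, 0, 8, 7, 4, 6, 2]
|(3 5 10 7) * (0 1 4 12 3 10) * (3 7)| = 8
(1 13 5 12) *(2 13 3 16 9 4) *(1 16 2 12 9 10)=(1 3 2 13 5 9 4 12 16 10)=[0, 3, 13, 2, 12, 9, 6, 7, 8, 4, 1, 11, 16, 5, 14, 15, 10]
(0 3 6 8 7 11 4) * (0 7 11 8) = [3, 1, 2, 6, 7, 5, 0, 8, 11, 9, 10, 4] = (0 3 6)(4 7 8 11)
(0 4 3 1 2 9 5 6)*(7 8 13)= (0 4 3 1 2 9 5 6)(7 8 13)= [4, 2, 9, 1, 3, 6, 0, 8, 13, 5, 10, 11, 12, 7]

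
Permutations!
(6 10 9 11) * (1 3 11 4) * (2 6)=(1 3 11 2 6 10 9 4)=[0, 3, 6, 11, 1, 5, 10, 7, 8, 4, 9, 2]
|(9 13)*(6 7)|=2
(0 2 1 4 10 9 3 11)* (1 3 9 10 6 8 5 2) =(0 1 4 6 8 5 2 3 11) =[1, 4, 3, 11, 6, 2, 8, 7, 5, 9, 10, 0]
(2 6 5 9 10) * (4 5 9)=[0, 1, 6, 3, 5, 4, 9, 7, 8, 10, 2]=(2 6 9 10)(4 5)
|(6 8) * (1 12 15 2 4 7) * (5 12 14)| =8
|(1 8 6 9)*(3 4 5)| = 12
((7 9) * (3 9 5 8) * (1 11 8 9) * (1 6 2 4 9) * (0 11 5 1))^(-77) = ((0 11 8 3 6 2 4 9 7 1 5))^(-77) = (11)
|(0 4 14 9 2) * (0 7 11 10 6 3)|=|(0 4 14 9 2 7 11 10 6 3)|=10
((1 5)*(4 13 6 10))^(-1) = ((1 5)(4 13 6 10))^(-1) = (1 5)(4 10 6 13)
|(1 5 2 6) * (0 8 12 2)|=7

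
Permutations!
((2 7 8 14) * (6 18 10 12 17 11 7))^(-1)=((2 6 18 10 12 17 11 7 8 14))^(-1)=(2 14 8 7 11 17 12 10 18 6)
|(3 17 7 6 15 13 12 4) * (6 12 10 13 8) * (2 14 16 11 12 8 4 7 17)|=|(17)(2 14 16 11 12 7 8 6 15 4 3)(10 13)|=22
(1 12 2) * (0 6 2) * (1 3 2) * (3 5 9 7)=[6, 12, 5, 2, 4, 9, 1, 3, 8, 7, 10, 11, 0]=(0 6 1 12)(2 5 9 7 3)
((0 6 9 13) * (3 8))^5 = ((0 6 9 13)(3 8))^5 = (0 6 9 13)(3 8)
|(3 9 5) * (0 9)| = |(0 9 5 3)| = 4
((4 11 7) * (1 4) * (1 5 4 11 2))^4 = (1 4 7)(2 5 11)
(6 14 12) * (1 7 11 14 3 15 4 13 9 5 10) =(1 7 11 14 12 6 3 15 4 13 9 5 10) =[0, 7, 2, 15, 13, 10, 3, 11, 8, 5, 1, 14, 6, 9, 12, 4]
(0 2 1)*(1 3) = (0 2 3 1) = [2, 0, 3, 1]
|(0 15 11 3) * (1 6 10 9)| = |(0 15 11 3)(1 6 10 9)| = 4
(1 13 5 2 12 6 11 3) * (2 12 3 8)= (1 13 5 12 6 11 8 2 3)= [0, 13, 3, 1, 4, 12, 11, 7, 2, 9, 10, 8, 6, 5]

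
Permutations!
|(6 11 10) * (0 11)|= 4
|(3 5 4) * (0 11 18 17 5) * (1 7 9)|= |(0 11 18 17 5 4 3)(1 7 9)|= 21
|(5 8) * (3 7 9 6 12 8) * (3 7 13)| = 6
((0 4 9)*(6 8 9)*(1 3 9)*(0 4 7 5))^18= (9)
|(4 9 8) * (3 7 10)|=|(3 7 10)(4 9 8)|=3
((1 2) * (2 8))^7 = ((1 8 2))^7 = (1 8 2)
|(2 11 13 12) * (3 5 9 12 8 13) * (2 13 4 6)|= |(2 11 3 5 9 12 13 8 4 6)|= 10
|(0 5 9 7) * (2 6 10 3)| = 4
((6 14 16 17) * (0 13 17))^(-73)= (0 16 14 6 17 13)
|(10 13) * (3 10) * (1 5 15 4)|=12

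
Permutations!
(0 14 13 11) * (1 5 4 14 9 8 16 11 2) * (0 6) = (0 9 8 16 11 6)(1 5 4 14 13 2) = [9, 5, 1, 3, 14, 4, 0, 7, 16, 8, 10, 6, 12, 2, 13, 15, 11]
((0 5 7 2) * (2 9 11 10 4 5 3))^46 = (0 3 2)(4 11 7)(5 10 9)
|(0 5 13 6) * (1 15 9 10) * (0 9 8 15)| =|(0 5 13 6 9 10 1)(8 15)| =14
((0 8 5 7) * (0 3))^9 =((0 8 5 7 3))^9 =(0 3 7 5 8)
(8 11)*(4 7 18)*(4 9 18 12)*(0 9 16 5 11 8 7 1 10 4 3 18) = (0 9)(1 10 4)(3 18 16 5 11 7 12) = [9, 10, 2, 18, 1, 11, 6, 12, 8, 0, 4, 7, 3, 13, 14, 15, 5, 17, 16]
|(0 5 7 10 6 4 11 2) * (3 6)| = 9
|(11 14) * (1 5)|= |(1 5)(11 14)|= 2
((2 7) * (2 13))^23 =(2 13 7)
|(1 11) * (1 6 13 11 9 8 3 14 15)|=|(1 9 8 3 14 15)(6 13 11)|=6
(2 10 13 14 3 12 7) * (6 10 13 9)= [0, 1, 13, 12, 4, 5, 10, 2, 8, 6, 9, 11, 7, 14, 3]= (2 13 14 3 12 7)(6 10 9)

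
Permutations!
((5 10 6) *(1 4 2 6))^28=(1 5 2)(4 10 6)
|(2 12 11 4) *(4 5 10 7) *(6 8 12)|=9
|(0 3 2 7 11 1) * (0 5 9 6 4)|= |(0 3 2 7 11 1 5 9 6 4)|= 10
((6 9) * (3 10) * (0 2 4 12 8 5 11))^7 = (12)(3 10)(6 9)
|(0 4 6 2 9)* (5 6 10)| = 7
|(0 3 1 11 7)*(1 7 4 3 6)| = 7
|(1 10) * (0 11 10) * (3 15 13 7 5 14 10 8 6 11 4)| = 30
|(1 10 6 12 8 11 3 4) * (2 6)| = |(1 10 2 6 12 8 11 3 4)| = 9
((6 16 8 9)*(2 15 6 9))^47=((2 15 6 16 8))^47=(2 6 8 15 16)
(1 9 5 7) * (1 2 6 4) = [0, 9, 6, 3, 1, 7, 4, 2, 8, 5] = (1 9 5 7 2 6 4)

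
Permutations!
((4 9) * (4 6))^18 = ((4 9 6))^18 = (9)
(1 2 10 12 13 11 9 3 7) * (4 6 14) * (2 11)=(1 11 9 3 7)(2 10 12 13)(4 6 14)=[0, 11, 10, 7, 6, 5, 14, 1, 8, 3, 12, 9, 13, 2, 4]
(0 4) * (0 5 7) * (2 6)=(0 4 5 7)(2 6)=[4, 1, 6, 3, 5, 7, 2, 0]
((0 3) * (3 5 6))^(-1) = ((0 5 6 3))^(-1) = (0 3 6 5)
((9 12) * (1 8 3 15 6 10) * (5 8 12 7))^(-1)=(1 10 6 15 3 8 5 7 9 12)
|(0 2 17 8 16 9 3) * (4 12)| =|(0 2 17 8 16 9 3)(4 12)| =14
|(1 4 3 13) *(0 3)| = 5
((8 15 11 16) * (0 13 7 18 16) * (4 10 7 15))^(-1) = ((0 13 15 11)(4 10 7 18 16 8))^(-1) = (0 11 15 13)(4 8 16 18 7 10)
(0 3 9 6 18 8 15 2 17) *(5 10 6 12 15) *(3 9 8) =(0 9 12 15 2 17)(3 8 5 10 6 18) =[9, 1, 17, 8, 4, 10, 18, 7, 5, 12, 6, 11, 15, 13, 14, 2, 16, 0, 3]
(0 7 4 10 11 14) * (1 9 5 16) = (0 7 4 10 11 14)(1 9 5 16) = [7, 9, 2, 3, 10, 16, 6, 4, 8, 5, 11, 14, 12, 13, 0, 15, 1]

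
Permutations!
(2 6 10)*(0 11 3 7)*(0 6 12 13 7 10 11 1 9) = [1, 9, 12, 10, 4, 5, 11, 6, 8, 0, 2, 3, 13, 7] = (0 1 9)(2 12 13 7 6 11 3 10)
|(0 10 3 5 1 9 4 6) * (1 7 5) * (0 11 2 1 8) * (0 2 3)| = 8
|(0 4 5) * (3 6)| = |(0 4 5)(3 6)| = 6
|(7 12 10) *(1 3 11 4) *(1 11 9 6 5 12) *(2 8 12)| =|(1 3 9 6 5 2 8 12 10 7)(4 11)| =10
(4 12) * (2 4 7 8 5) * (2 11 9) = (2 4 12 7 8 5 11 9) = [0, 1, 4, 3, 12, 11, 6, 8, 5, 2, 10, 9, 7]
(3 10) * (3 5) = [0, 1, 2, 10, 4, 3, 6, 7, 8, 9, 5] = (3 10 5)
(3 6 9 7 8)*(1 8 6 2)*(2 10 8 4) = (1 4 2)(3 10 8)(6 9 7) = [0, 4, 1, 10, 2, 5, 9, 6, 3, 7, 8]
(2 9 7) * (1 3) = (1 3)(2 9 7) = [0, 3, 9, 1, 4, 5, 6, 2, 8, 7]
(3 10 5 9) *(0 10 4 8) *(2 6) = (0 10 5 9 3 4 8)(2 6) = [10, 1, 6, 4, 8, 9, 2, 7, 0, 3, 5]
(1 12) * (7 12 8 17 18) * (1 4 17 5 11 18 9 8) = (4 17 9 8 5 11 18 7 12) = [0, 1, 2, 3, 17, 11, 6, 12, 5, 8, 10, 18, 4, 13, 14, 15, 16, 9, 7]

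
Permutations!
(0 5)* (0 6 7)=[5, 1, 2, 3, 4, 6, 7, 0]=(0 5 6 7)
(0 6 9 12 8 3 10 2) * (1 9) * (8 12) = [6, 9, 0, 10, 4, 5, 1, 7, 3, 8, 2, 11, 12] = (12)(0 6 1 9 8 3 10 2)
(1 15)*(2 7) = [0, 15, 7, 3, 4, 5, 6, 2, 8, 9, 10, 11, 12, 13, 14, 1] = (1 15)(2 7)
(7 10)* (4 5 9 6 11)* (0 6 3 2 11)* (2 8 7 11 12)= [6, 1, 12, 8, 5, 9, 0, 10, 7, 3, 11, 4, 2]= (0 6)(2 12)(3 8 7 10 11 4 5 9)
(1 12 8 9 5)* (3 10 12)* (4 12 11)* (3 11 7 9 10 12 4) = (1 11 3 12 8 10 7 9 5) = [0, 11, 2, 12, 4, 1, 6, 9, 10, 5, 7, 3, 8]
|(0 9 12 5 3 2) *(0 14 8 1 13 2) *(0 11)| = 30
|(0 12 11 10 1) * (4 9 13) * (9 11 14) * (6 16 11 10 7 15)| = 40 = |(0 12 14 9 13 4 10 1)(6 16 11 7 15)|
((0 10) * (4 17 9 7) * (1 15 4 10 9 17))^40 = ((17)(0 9 7 10)(1 15 4))^40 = (17)(1 15 4)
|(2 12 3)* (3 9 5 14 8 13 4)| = 9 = |(2 12 9 5 14 8 13 4 3)|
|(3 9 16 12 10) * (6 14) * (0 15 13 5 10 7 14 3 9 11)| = 13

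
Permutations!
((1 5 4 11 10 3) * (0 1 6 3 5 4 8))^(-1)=((0 1 4 11 10 5 8)(3 6))^(-1)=(0 8 5 10 11 4 1)(3 6)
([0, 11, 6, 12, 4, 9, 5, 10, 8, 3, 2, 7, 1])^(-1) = [0, 12, 10, 9, 4, 6, 2, 11, 8, 5, 7, 1, 3]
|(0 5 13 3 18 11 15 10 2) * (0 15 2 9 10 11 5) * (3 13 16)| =|(2 15 11)(3 18 5 16)(9 10)| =12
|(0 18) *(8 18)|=3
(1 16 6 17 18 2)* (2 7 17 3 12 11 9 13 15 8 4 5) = (1 16 6 3 12 11 9 13 15 8 4 5 2)(7 17 18) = [0, 16, 1, 12, 5, 2, 3, 17, 4, 13, 10, 9, 11, 15, 14, 8, 6, 18, 7]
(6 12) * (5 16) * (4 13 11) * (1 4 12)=[0, 4, 2, 3, 13, 16, 1, 7, 8, 9, 10, 12, 6, 11, 14, 15, 5]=(1 4 13 11 12 6)(5 16)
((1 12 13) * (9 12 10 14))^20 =(1 14 12)(9 13 10)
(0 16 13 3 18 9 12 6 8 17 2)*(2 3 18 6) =(0 16 13 18 9 12 2)(3 6 8 17) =[16, 1, 0, 6, 4, 5, 8, 7, 17, 12, 10, 11, 2, 18, 14, 15, 13, 3, 9]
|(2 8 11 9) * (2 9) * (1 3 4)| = 3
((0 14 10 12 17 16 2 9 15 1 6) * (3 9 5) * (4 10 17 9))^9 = ((0 14 17 16 2 5 3 4 10 12 9 15 1 6))^9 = (0 12 2 6 10 16 1 4 17 15 3 14 9 5)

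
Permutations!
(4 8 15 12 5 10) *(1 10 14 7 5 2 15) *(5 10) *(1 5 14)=[0, 14, 15, 3, 8, 1, 6, 10, 5, 9, 4, 11, 2, 13, 7, 12]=(1 14 7 10 4 8 5)(2 15 12)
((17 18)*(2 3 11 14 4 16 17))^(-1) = ((2 3 11 14 4 16 17 18))^(-1) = (2 18 17 16 4 14 11 3)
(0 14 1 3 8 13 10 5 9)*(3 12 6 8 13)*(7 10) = (0 14 1 12 6 8 3 13 7 10 5 9) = [14, 12, 2, 13, 4, 9, 8, 10, 3, 0, 5, 11, 6, 7, 1]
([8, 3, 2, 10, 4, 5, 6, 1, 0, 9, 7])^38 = [0, 10, 2, 7, 4, 5, 6, 3, 8, 9, 1]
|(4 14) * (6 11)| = 2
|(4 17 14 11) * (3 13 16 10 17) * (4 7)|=9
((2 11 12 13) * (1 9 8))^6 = ((1 9 8)(2 11 12 13))^6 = (2 12)(11 13)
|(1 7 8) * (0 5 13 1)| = 6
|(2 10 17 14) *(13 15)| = 4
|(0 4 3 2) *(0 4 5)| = |(0 5)(2 4 3)| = 6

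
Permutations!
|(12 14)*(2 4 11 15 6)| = 10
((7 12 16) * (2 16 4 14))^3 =(2 12)(4 16)(7 14)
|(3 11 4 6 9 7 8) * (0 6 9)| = |(0 6)(3 11 4 9 7 8)| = 6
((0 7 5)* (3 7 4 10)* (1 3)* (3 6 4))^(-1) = ((0 3 7 5)(1 6 4 10))^(-1) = (0 5 7 3)(1 10 4 6)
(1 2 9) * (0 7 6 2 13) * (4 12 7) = [4, 13, 9, 3, 12, 5, 2, 6, 8, 1, 10, 11, 7, 0] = (0 4 12 7 6 2 9 1 13)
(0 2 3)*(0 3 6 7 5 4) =(0 2 6 7 5 4) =[2, 1, 6, 3, 0, 4, 7, 5]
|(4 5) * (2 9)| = |(2 9)(4 5)| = 2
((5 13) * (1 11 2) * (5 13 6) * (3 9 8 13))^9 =((1 11 2)(3 9 8 13)(5 6))^9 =(3 9 8 13)(5 6)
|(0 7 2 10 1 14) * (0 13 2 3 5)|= 20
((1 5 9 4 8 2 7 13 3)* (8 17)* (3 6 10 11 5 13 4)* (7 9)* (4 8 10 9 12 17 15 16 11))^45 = ((1 13 6 9 3)(2 12 17 10 4 15 16 11 5 7 8))^45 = (2 12 17 10 4 15 16 11 5 7 8)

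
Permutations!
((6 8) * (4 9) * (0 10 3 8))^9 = ((0 10 3 8 6)(4 9))^9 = (0 6 8 3 10)(4 9)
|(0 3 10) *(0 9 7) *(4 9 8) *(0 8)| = 12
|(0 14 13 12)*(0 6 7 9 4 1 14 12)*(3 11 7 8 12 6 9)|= 9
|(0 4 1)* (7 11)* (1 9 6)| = 10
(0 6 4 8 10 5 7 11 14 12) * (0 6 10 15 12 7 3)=[10, 1, 2, 0, 8, 3, 4, 11, 15, 9, 5, 14, 6, 13, 7, 12]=(0 10 5 3)(4 8 15 12 6)(7 11 14)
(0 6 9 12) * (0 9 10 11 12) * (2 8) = [6, 1, 8, 3, 4, 5, 10, 7, 2, 0, 11, 12, 9] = (0 6 10 11 12 9)(2 8)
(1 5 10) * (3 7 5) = (1 3 7 5 10) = [0, 3, 2, 7, 4, 10, 6, 5, 8, 9, 1]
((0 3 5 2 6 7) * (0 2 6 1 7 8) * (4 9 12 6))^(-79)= (0 3 5 4 9 12 6 8)(1 2 7)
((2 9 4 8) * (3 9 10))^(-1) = ((2 10 3 9 4 8))^(-1) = (2 8 4 9 3 10)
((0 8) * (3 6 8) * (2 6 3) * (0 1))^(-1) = (0 1 8 6 2)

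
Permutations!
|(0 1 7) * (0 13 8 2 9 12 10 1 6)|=|(0 6)(1 7 13 8 2 9 12 10)|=8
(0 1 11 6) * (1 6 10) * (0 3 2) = (0 6 3 2)(1 11 10) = [6, 11, 0, 2, 4, 5, 3, 7, 8, 9, 1, 10]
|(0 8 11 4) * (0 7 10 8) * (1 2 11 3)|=8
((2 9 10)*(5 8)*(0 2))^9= (0 2 9 10)(5 8)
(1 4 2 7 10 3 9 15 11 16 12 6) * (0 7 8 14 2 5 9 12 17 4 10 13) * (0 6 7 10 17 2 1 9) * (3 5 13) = (0 10 5)(1 17 4 13 6 9 15 11 16 2 8 14)(3 12 7) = [10, 17, 8, 12, 13, 0, 9, 3, 14, 15, 5, 16, 7, 6, 1, 11, 2, 4]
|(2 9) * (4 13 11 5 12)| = 10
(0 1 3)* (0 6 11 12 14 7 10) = (0 1 3 6 11 12 14 7 10) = [1, 3, 2, 6, 4, 5, 11, 10, 8, 9, 0, 12, 14, 13, 7]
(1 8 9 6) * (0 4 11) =(0 4 11)(1 8 9 6) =[4, 8, 2, 3, 11, 5, 1, 7, 9, 6, 10, 0]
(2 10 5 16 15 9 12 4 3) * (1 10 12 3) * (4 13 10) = [0, 4, 12, 2, 1, 16, 6, 7, 8, 3, 5, 11, 13, 10, 14, 9, 15] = (1 4)(2 12 13 10 5 16 15 9 3)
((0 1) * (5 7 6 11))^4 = ((0 1)(5 7 6 11))^4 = (11)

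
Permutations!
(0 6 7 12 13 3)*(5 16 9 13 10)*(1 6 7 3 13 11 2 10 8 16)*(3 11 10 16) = (0 7 12 8 3)(1 6 11 2 16 9 10 5) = [7, 6, 16, 0, 4, 1, 11, 12, 3, 10, 5, 2, 8, 13, 14, 15, 9]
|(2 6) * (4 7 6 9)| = 5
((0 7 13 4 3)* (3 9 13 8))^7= (0 3 8 7)(4 9 13)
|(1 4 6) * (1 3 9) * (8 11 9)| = 7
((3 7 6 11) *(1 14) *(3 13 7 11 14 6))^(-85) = (1 14 6)(3 7 13 11)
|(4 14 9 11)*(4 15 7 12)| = 7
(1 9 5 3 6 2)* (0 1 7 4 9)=(0 1)(2 7 4 9 5 3 6)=[1, 0, 7, 6, 9, 3, 2, 4, 8, 5]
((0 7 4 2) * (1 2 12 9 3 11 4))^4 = (3 9 12 4 11)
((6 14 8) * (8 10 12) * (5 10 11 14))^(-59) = ((5 10 12 8 6)(11 14))^(-59) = (5 10 12 8 6)(11 14)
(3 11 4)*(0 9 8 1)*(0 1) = (0 9 8)(3 11 4) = [9, 1, 2, 11, 3, 5, 6, 7, 0, 8, 10, 4]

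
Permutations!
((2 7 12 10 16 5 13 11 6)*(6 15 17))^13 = (2 12 16 13 15 6 7 10 5 11 17)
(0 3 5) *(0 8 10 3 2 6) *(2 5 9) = [5, 1, 6, 9, 4, 8, 0, 7, 10, 2, 3] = (0 5 8 10 3 9 2 6)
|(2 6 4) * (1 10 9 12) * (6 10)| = 7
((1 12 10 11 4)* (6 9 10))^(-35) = (12)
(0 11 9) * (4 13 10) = (0 11 9)(4 13 10) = [11, 1, 2, 3, 13, 5, 6, 7, 8, 0, 4, 9, 12, 10]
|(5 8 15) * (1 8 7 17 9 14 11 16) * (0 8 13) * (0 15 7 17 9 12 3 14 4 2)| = 30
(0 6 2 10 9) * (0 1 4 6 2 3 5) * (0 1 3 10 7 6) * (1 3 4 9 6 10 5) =(0 2 7 10 6 5 3 1 9 4) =[2, 9, 7, 1, 0, 3, 5, 10, 8, 4, 6]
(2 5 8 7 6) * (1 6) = (1 6 2 5 8 7) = [0, 6, 5, 3, 4, 8, 2, 1, 7]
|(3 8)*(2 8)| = 3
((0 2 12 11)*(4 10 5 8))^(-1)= ((0 2 12 11)(4 10 5 8))^(-1)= (0 11 12 2)(4 8 5 10)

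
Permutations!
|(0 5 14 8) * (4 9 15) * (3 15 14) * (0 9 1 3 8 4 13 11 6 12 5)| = 12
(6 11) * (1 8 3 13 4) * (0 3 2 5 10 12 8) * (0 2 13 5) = (0 3 5 10 12 8 13 4 1 2)(6 11) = [3, 2, 0, 5, 1, 10, 11, 7, 13, 9, 12, 6, 8, 4]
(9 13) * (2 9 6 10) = [0, 1, 9, 3, 4, 5, 10, 7, 8, 13, 2, 11, 12, 6] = (2 9 13 6 10)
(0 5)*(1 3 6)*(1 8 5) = (0 1 3 6 8 5) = [1, 3, 2, 6, 4, 0, 8, 7, 5]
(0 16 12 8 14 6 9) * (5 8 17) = [16, 1, 2, 3, 4, 8, 9, 7, 14, 0, 10, 11, 17, 13, 6, 15, 12, 5] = (0 16 12 17 5 8 14 6 9)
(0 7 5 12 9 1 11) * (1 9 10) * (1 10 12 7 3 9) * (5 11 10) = [3, 10, 2, 9, 4, 7, 6, 11, 8, 1, 5, 0, 12] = (12)(0 3 9 1 10 5 7 11)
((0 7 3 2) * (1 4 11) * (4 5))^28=(11)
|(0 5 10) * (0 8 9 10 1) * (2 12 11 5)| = |(0 2 12 11 5 1)(8 9 10)| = 6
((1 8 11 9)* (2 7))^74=(1 11)(8 9)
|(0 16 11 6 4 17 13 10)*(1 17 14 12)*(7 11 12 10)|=12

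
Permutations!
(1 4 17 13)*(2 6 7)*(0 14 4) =(0 14 4 17 13 1)(2 6 7) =[14, 0, 6, 3, 17, 5, 7, 2, 8, 9, 10, 11, 12, 1, 4, 15, 16, 13]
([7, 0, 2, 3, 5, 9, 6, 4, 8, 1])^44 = (0 4 9)(1 7 5)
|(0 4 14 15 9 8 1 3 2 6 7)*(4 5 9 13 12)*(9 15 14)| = |(0 5 15 13 12 4 9 8 1 3 2 6 7)| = 13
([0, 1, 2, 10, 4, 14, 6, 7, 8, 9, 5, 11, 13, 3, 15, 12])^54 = (3 12 14 10 13 15 5)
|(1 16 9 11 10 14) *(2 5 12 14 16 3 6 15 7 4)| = 20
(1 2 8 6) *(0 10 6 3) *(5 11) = (0 10 6 1 2 8 3)(5 11) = [10, 2, 8, 0, 4, 11, 1, 7, 3, 9, 6, 5]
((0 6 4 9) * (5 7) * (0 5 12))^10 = (0 9 12 4 7 6 5)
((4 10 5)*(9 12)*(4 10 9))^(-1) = ((4 9 12)(5 10))^(-1) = (4 12 9)(5 10)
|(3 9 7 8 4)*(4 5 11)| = 7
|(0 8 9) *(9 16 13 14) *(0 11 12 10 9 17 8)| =20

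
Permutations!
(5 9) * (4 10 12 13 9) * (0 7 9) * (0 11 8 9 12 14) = (0 7 12 13 11 8 9 5 4 10 14) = [7, 1, 2, 3, 10, 4, 6, 12, 9, 5, 14, 8, 13, 11, 0]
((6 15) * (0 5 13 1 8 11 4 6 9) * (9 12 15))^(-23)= ((0 5 13 1 8 11 4 6 9)(12 15))^(-23)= (0 8 9 1 6 13 4 5 11)(12 15)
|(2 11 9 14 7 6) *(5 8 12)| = |(2 11 9 14 7 6)(5 8 12)| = 6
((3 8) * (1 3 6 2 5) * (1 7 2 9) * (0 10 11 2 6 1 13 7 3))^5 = (0 3 11 1 5 10 8 2)(6 9 13 7)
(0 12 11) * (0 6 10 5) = (0 12 11 6 10 5) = [12, 1, 2, 3, 4, 0, 10, 7, 8, 9, 5, 6, 11]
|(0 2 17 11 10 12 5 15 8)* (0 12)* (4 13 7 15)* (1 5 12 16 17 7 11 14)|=14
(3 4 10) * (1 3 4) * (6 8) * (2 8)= [0, 3, 8, 1, 10, 5, 2, 7, 6, 9, 4]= (1 3)(2 8 6)(4 10)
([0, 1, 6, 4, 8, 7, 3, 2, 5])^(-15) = [0, 1, 7, 6, 3, 8, 2, 5, 4]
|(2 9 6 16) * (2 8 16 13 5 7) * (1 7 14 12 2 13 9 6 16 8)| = |(1 7 13 5 14 12 2 6 9 16)| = 10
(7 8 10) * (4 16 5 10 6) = [0, 1, 2, 3, 16, 10, 4, 8, 6, 9, 7, 11, 12, 13, 14, 15, 5] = (4 16 5 10 7 8 6)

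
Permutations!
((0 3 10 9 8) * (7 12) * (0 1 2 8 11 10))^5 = (0 3)(1 8 2)(7 12)(9 10 11)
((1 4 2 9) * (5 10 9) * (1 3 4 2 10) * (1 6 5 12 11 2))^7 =(2 12 11)(3 9 10 4)(5 6)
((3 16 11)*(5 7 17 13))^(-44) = ((3 16 11)(5 7 17 13))^(-44) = (17)(3 16 11)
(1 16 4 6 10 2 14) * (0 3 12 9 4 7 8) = (0 3 12 9 4 6 10 2 14 1 16 7 8) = [3, 16, 14, 12, 6, 5, 10, 8, 0, 4, 2, 11, 9, 13, 1, 15, 7]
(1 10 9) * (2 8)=(1 10 9)(2 8)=[0, 10, 8, 3, 4, 5, 6, 7, 2, 1, 9]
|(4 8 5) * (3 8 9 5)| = 6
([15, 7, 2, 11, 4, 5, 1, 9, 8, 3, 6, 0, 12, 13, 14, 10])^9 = (15)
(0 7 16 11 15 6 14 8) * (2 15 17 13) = [7, 1, 15, 3, 4, 5, 14, 16, 0, 9, 10, 17, 12, 2, 8, 6, 11, 13] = (0 7 16 11 17 13 2 15 6 14 8)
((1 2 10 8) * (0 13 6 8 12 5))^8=(0 5 12 10 2 1 8 6 13)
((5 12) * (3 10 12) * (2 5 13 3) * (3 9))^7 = ((2 5)(3 10 12 13 9))^7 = (2 5)(3 12 9 10 13)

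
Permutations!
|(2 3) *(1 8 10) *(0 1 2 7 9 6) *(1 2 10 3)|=|(10)(0 2 1 8 3 7 9 6)|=8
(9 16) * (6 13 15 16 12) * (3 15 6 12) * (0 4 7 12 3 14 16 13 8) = (0 4 7 12 3 15 13 6 8)(9 14 16) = [4, 1, 2, 15, 7, 5, 8, 12, 0, 14, 10, 11, 3, 6, 16, 13, 9]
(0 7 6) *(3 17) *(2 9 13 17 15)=(0 7 6)(2 9 13 17 3 15)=[7, 1, 9, 15, 4, 5, 0, 6, 8, 13, 10, 11, 12, 17, 14, 2, 16, 3]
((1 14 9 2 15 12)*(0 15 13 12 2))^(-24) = (15)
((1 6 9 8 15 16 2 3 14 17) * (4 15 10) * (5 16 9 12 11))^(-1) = (1 17 14 3 2 16 5 11 12 6)(4 10 8 9 15)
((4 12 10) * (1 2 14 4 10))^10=(14)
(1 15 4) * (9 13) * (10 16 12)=(1 15 4)(9 13)(10 16 12)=[0, 15, 2, 3, 1, 5, 6, 7, 8, 13, 16, 11, 10, 9, 14, 4, 12]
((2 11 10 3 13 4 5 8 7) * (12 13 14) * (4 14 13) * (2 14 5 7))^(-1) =(2 8 5 13 3 10 11)(4 12 14 7)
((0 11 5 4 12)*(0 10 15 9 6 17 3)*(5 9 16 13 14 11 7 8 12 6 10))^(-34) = ((0 7 8 12 5 4 6 17 3)(9 10 15 16 13 14 11))^(-34) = (0 8 5 6 3 7 12 4 17)(9 10 15 16 13 14 11)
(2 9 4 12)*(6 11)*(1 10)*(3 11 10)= [0, 3, 9, 11, 12, 5, 10, 7, 8, 4, 1, 6, 2]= (1 3 11 6 10)(2 9 4 12)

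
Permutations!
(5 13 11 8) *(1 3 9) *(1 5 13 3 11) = [0, 11, 2, 9, 4, 3, 6, 7, 13, 5, 10, 8, 12, 1] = (1 11 8 13)(3 9 5)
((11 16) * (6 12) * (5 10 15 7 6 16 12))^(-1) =(5 6 7 15 10)(11 16 12)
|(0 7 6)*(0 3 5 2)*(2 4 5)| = |(0 7 6 3 2)(4 5)| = 10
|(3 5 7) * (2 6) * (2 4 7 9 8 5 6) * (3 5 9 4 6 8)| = |(3 8 9)(4 7 5)| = 3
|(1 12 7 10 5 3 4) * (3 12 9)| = 4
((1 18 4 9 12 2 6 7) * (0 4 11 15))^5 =((0 4 9 12 2 6 7 1 18 11 15))^5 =(0 6 15 2 11 12 18 9 1 4 7)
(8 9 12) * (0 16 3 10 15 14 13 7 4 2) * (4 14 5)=(0 16 3 10 15 5 4 2)(7 14 13)(8 9 12)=[16, 1, 0, 10, 2, 4, 6, 14, 9, 12, 15, 11, 8, 7, 13, 5, 3]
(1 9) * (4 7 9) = (1 4 7 9) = [0, 4, 2, 3, 7, 5, 6, 9, 8, 1]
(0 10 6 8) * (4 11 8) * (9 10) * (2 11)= (0 9 10 6 4 2 11 8)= [9, 1, 11, 3, 2, 5, 4, 7, 0, 10, 6, 8]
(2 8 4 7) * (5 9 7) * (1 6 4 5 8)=(1 6 4 8 5 9 7 2)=[0, 6, 1, 3, 8, 9, 4, 2, 5, 7]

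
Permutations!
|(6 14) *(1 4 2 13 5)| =|(1 4 2 13 5)(6 14)| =10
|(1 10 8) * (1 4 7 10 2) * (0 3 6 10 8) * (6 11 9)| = |(0 3 11 9 6 10)(1 2)(4 7 8)| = 6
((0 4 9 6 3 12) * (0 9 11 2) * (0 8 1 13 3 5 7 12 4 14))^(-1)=((0 14)(1 13 3 4 11 2 8)(5 7 12 9 6))^(-1)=(0 14)(1 8 2 11 4 3 13)(5 6 9 12 7)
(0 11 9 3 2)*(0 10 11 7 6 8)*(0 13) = (0 7 6 8 13)(2 10 11 9 3) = [7, 1, 10, 2, 4, 5, 8, 6, 13, 3, 11, 9, 12, 0]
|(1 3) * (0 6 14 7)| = 4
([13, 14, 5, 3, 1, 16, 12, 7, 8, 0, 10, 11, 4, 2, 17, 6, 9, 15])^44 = [2, 17, 16, 3, 14, 9, 4, 7, 8, 13, 10, 11, 1, 5, 15, 12, 0, 6]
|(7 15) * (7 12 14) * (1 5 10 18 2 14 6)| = |(1 5 10 18 2 14 7 15 12 6)| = 10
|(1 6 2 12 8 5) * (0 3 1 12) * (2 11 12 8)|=14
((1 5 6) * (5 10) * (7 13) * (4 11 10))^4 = (13)(1 5 11)(4 6 10)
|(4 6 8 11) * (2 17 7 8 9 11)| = |(2 17 7 8)(4 6 9 11)| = 4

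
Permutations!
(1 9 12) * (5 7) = [0, 9, 2, 3, 4, 7, 6, 5, 8, 12, 10, 11, 1] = (1 9 12)(5 7)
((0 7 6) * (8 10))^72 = ((0 7 6)(8 10))^72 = (10)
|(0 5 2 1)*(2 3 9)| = 6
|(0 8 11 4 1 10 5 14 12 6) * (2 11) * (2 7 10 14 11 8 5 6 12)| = |(0 5 11 4 1 14 2 8 7 10 6)| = 11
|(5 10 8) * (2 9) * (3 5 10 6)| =|(2 9)(3 5 6)(8 10)| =6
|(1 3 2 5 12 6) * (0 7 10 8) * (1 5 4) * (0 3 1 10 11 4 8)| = 15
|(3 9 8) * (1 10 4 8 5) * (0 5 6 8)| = |(0 5 1 10 4)(3 9 6 8)| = 20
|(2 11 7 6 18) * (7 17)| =|(2 11 17 7 6 18)| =6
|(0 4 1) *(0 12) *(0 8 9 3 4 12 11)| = |(0 12 8 9 3 4 1 11)| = 8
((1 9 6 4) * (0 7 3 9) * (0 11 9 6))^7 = ((0 7 3 6 4 1 11 9))^7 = (0 9 11 1 4 6 3 7)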